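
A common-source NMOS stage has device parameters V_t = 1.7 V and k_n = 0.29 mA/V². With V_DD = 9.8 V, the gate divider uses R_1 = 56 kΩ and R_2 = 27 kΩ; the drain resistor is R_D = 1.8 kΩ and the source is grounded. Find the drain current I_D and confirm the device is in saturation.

I_D ≈ 0.32 mA

V_G = V_DD·R_2/(R_1+R_2) = 9.8×27/83 = 3.19 V. With the source grounded, V_GS = V_G = 3.19 V.
Assume saturation: I_D = (k_n/2)(V_GS − V_t)² = (0.29/2)×(3.19 − 1.7)² = 0.145×1.49² = 0.321 mA.
V_DS = V_DD − I_D·R_D = 9.8 − 0.321×1.8 = 9.22 V.
Saturation requires V_DS ≥ V_GS − V_t = 1.49 V; 9.22 ≥ 1.49 ✓.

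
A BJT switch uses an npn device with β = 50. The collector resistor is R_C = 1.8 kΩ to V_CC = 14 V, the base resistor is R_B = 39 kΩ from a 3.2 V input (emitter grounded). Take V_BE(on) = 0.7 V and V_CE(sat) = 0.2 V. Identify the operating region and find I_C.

Assume active. Base-emitter loop: I_B = (V_BB − V_BE)/R_B = (3.2 − 0.7)/39 = 0.0641 mA.
I_C = β·I_B = 50×0.0641 = 3.21 mA.
V_CE = V_CC − I_C·R_C = 14 − 3.21×1.8 = 8.23 V > V_CE(sat), so the active-region assumption holds.

active; I_C ≈ 3.2 mA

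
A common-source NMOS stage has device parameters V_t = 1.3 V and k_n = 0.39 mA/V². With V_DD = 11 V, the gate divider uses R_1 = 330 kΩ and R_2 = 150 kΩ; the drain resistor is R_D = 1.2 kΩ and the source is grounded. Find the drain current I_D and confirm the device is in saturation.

I_D ≈ 0.89 mA

V_G = V_DD·R_2/(R_1+R_2) = 11×150/480 = 3.44 V. With the source grounded, V_GS = V_G = 3.44 V.
Assume saturation: I_D = (k_n/2)(V_GS − V_t)² = (0.39/2)×(3.44 − 1.3)² = 0.195×2.14² = 0.891 mA.
V_DS = V_DD − I_D·R_D = 11 − 0.891×1.2 = 9.93 V.
Saturation requires V_DS ≥ V_GS − V_t = 2.14 V; 9.93 ≥ 2.14 ✓.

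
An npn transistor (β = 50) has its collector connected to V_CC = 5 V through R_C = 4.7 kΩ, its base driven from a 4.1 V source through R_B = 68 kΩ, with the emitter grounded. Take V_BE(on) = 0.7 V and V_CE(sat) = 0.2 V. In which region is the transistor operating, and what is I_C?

saturation; I_C ≈ 1 mA

Assume active: I_B = (4.1 − 0.7)/68 = 0.05 mA, giving I_C = β·I_B = 2.5 mA.
But then V_CE = 5 − 2.5×4.7 = -6.75 V < V_CE(sat) = 0.2 V — impossible in the active region.
So the transistor is saturated. With V_CE = 0.2 V, I_C = (V_CC − 0.2)/R_C = 4.8/4.7 = 1.02 mA.
Check: β·I_B = 2.5 mA > I_C = 1.02 mA, confirming saturation.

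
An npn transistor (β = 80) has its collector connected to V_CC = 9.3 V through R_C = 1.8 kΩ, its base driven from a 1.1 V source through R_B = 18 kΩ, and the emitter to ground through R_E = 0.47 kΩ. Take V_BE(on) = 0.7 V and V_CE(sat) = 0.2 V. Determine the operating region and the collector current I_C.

Assume active. Base-emitter loop: I_B = (V_BB − V_BE)/(R_B + (β+1)R_E) = (1.1 − 0.7)/(18 + 81×0.47) = 0.00713 mA.
I_C = β·I_B = 80×0.00713 = 0.571 mA.
V_CE = V_CC − I_C·R_C − I_E·R_E = 9.3 − 0.571×1.8 − 0.578×0.47 = 8 V > V_CE(sat), so the active-region assumption holds.

active; I_C ≈ 0.57 mA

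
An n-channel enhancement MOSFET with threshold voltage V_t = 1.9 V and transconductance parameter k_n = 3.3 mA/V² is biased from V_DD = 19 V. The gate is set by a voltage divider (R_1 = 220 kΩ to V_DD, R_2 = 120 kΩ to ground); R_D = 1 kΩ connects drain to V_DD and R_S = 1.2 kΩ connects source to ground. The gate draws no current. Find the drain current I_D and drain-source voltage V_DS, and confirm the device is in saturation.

V_G = V_DD·R_2/(R_1+R_2) = 19×120/340 = 6.71 V.
Assume saturation: I_D = (k_n/2)(V_GS − V_t)² with V_GS = V_G − I_D·R_S = 6.71 − 1.2·I_D.
Substituting gives 2.38·I_D² − 20·I_D + 38.1 = 0, with roots I_D = 2.9 or 5.53 mA.
The root I_D = 5.53 mA gives V_GS = 0.0692 V ≤ V_t, so take I_D = 2.9 mA.
Then V_GS = 3.23 V and V_DS = V_DD − I_D(R_D+R_S) = 19 − 2.9×2.2 = 12.6 V.
Saturation requires V_DS ≥ V_GS − V_t = 1.33 V; 12.6 ≥ 1.33 ✓.

I_D ≈ 2.9 mA, V_DS ≈ 13 V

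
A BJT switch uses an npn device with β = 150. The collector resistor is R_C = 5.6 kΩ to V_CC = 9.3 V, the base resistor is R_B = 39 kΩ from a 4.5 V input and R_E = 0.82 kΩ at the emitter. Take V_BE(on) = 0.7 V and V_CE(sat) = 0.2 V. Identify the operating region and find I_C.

saturation; I_C ≈ 1.4 mA

Assume active: I_B = (4.5 − 0.7)/(39 + 151×0.82) = 0.0233 mA, I_C = β·I_B = 3.5 mA.
Then V_CE = 9.3 − 3.5×5.6 − 3.52×0.82 = -13.2 V < 0.2 V — the active assumption fails.
Re-solve with V_CE = 0.2 V. KCL at the emitter: V_E/R_E = (V_BB−0.7−V_E)/R_B + (V_CC−0.2−V_E)/R_C, giving V_E = 1.21 V.
I_C = (V_CC − 0.2 − V_E)/R_C = (9.1 − 1.21)/5.6 = 1.41 mA.
Check: I_B = (3.8 − 1.21)/39 = 0.0664 mA, and β·I_B = 9.96 mA > I_C, confirming saturation.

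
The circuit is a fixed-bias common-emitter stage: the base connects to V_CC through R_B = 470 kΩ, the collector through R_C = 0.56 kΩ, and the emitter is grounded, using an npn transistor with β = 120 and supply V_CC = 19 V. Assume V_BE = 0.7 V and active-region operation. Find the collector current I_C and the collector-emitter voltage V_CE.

Base loop: V_CC = I_B·R_B + V_BE, so I_B = (19 − 0.7)/470 kΩ = 0.0389 mA.
In the active region I_C = β·I_B = 120 × 0.0389 = 4.67 mA.
Collector loop: V_CE = V_CC − I_C·R_C = 19 − 4.67×0.56 = 16.4 V.
Since V_CE = 16.4 V > V_CE(sat) ≈ 0.2 V, the transistor is in the active region as assumed.

I_C ≈ 4.7 mA, V_CE ≈ 16 V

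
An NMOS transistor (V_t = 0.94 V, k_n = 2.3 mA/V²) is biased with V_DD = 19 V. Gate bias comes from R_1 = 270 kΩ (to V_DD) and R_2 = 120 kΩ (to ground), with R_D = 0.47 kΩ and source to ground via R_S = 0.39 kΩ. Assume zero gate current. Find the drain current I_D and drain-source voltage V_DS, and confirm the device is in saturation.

I_D ≈ 6.5 mA, V_DS ≈ 13 V

V_G = V_DD·R_2/(R_1+R_2) = 19×120/390 = 5.85 V.
Assume saturation: I_D = (k_n/2)(V_GS − V_t)² with V_GS = V_G − I_D·R_S = 5.85 − 0.39·I_D.
Substituting gives 0.175·I_D² − 5.4·I_D + 27.7 = 0, with roots I_D = 6.49 or 24.4 mA.
The root I_D = 24.4 mA gives V_GS = -3.67 V ≤ V_t, so take I_D = 6.49 mA.
Then V_GS = 3.32 V and V_DS = V_DD − I_D(R_D+R_S) = 19 − 6.49×0.86 = 13.4 V.
Saturation requires V_DS ≥ V_GS − V_t = 2.38 V; 13.4 ≥ 2.38 ✓.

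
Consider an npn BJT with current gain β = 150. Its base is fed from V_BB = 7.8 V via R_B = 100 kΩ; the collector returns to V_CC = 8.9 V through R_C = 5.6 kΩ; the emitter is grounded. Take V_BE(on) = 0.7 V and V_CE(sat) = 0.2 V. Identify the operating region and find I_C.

Assume active: I_B = (7.8 − 0.7)/100 = 0.071 mA, giving I_C = β·I_B = 10.6 mA.
But then V_CE = 8.9 − 10.6×5.6 = -50.7 V < V_CE(sat) = 0.2 V — impossible in the active region.
So the transistor is saturated. With V_CE = 0.2 V, I_C = (V_CC − 0.2)/R_C = 8.7/5.6 = 1.55 mA.
Check: β·I_B = 10.6 mA > I_C = 1.55 mA, confirming saturation.

saturation; I_C ≈ 1.6 mA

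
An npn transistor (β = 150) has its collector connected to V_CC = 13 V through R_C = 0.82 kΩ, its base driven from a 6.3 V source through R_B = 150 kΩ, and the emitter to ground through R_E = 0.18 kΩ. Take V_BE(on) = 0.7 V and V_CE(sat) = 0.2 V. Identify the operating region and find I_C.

Assume active. Base-emitter loop: I_B = (V_BB − V_BE)/(R_B + (β+1)R_E) = (6.3 − 0.7)/(150 + 151×0.18) = 0.0316 mA.
I_C = β·I_B = 150×0.0316 = 4.74 mA.
V_CE = V_CC − I_C·R_C − I_E·R_E = 13 − 4.74×0.82 − 4.77×0.18 = 8.25 V > V_CE(sat), so the active-region assumption holds.

active; I_C ≈ 4.7 mA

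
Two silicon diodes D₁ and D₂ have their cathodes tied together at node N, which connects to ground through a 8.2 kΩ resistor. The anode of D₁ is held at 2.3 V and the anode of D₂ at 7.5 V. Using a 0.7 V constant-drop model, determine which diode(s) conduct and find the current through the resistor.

Assume both conduct. Then node N would need to be at both 2.3−0.7 = 1.6 V and 7.5−0.7 = 6.8 V, which is impossible.
Assume only D₂ conducts: V_N = 7.5 − 0.7 = 6.8 V, so I_R = 6.8/8.2 = 0.829 mA.
Check D₁: its anode-to-cathode voltage is 2.3 − 6.8 = -4.5 V < 0.7 V, so it is off. The assumption is consistent.

Only D₂ conducts; I_R ≈ 0.83 mA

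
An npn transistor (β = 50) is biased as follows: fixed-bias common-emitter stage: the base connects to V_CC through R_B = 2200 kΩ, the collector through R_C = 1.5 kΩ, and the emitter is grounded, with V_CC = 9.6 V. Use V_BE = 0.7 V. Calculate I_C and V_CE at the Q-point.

Base loop: V_CC = I_B·R_B + V_BE, so I_B = (9.6 − 0.7)/2200 kΩ = 0.00405 mA.
In the active region I_C = β·I_B = 50 × 0.00405 = 0.202 mA.
Collector loop: V_CE = V_CC − I_C·R_C = 9.6 − 0.202×1.5 = 9.3 V.
Since V_CE = 9.3 V > V_CE(sat) ≈ 0.2 V, the transistor is in the active region as assumed.

I_C ≈ 0.2 mA, V_CE ≈ 9.3 V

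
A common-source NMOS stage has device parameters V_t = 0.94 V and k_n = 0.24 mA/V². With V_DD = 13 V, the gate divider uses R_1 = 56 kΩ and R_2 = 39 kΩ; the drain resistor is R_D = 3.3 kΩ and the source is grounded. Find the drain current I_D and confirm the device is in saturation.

I_D ≈ 2.3 mA

V_G = V_DD·R_2/(R_1+R_2) = 13×39/95 = 5.34 V. With the source grounded, V_GS = V_G = 5.34 V.
Assume saturation: I_D = (k_n/2)(V_GS − V_t)² = (0.24/2)×(5.34 − 0.94)² = 0.12×4.4² = 2.32 mA.
V_DS = V_DD − I_D·R_D = 13 − 2.32×3.3 = 5.34 V.
Saturation requires V_DS ≥ V_GS − V_t = 4.4 V; 5.34 ≥ 4.4 ✓.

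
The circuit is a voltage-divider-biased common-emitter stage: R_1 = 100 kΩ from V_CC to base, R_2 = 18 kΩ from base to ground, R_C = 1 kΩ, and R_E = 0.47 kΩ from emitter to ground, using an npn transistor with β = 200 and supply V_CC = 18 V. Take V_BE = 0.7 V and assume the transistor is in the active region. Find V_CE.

Thevenize the base divider: V_Th = V_CC·R_2/(R_1+R_2) = 18×18/118 = 2.75 V, R_Th = R_1‖R_2 = 15.3 kΩ.
Base-emitter loop: V_Th = I_B·R_Th + V_BE + (β+1)I_B·R_E, so I_B = (2.75 − 0.7) / (15.3 + 201×0.47) = 0.0186 mA.
I_C = β·I_B = 200×0.0186 = 3.73 mA, and I_E = (β+1)I_B = 3.75 mA.
V_CE = V_CC − I_C·R_C − I_E·R_E = 18 − 3.73×1 − 3.75×0.47 = 12.5 V.
V_CE = 12.5 V > 0.2 V confirms active-region operation.

V_CE ≈ 13 V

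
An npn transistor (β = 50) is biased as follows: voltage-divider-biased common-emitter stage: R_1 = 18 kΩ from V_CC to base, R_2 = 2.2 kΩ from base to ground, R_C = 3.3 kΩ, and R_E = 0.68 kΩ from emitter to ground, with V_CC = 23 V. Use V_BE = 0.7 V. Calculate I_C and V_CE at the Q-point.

Thevenize the base divider: V_Th = V_CC·R_2/(R_1+R_2) = 23×2.2/20.2 = 2.5 V, R_Th = R_1‖R_2 = 1.96 kΩ.
Base-emitter loop: V_Th = I_B·R_Th + V_BE + (β+1)I_B·R_E, so I_B = (2.5 − 0.7) / (1.96 + 51×0.68) = 0.0493 mA.
I_C = β·I_B = 50×0.0493 = 2.46 mA, and I_E = (β+1)I_B = 2.51 mA.
V_CE = V_CC − I_C·R_C − I_E·R_E = 23 − 2.46×3.3 − 2.51×0.68 = 13.2 V.
V_CE = 13.2 V > 0.2 V confirms active-region operation.

I_C ≈ 2.5 mA, V_CE ≈ 13 V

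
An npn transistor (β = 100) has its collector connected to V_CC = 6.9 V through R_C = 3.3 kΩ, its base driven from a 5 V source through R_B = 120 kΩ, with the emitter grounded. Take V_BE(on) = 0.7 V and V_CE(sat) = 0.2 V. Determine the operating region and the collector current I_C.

Assume active: I_B = (5 − 0.7)/120 = 0.0358 mA, giving I_C = β·I_B = 3.58 mA.
But then V_CE = 6.9 − 3.58×3.3 = -4.92 V < V_CE(sat) = 0.2 V — impossible in the active region.
So the transistor is saturated. With V_CE = 0.2 V, I_C = (V_CC − 0.2)/R_C = 6.7/3.3 = 2.03 mA.
Check: β·I_B = 3.58 mA > I_C = 2.03 mA, confirming saturation.

saturation; I_C ≈ 2 mA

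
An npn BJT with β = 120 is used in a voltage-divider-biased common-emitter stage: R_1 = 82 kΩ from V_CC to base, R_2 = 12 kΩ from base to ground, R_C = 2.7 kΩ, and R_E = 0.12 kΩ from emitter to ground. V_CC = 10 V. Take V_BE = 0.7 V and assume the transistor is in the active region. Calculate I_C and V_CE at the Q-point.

I_C ≈ 2.8 mA, V_CE ≈ 2.2 V

Thevenize the base divider: V_Th = V_CC·R_2/(R_1+R_2) = 10×12/94 = 1.28 V, R_Th = R_1‖R_2 = 10.5 kΩ.
Base-emitter loop: V_Th = I_B·R_Th + V_BE + (β+1)I_B·R_E, so I_B = (1.28 − 0.7) / (10.5 + 121×0.12) = 0.0231 mA.
I_C = β·I_B = 120×0.0231 = 2.77 mA, and I_E = (β+1)I_B = 2.79 mA.
V_CE = V_CC − I_C·R_C − I_E·R_E = 10 − 2.77×2.7 − 2.79×0.12 = 2.19 V.
V_CE = 2.19 V > 0.2 V confirms active-region operation.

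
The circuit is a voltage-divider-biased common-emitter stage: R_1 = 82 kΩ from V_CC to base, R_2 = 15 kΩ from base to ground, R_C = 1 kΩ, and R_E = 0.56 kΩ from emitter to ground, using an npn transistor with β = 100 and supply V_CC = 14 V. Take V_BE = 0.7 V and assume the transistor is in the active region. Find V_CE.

Thevenize the base divider: V_Th = V_CC·R_2/(R_1+R_2) = 14×15/97 = 2.16 V, R_Th = R_1‖R_2 = 12.7 kΩ.
Base-emitter loop: V_Th = I_B·R_Th + V_BE + (β+1)I_B·R_E, so I_B = (2.16 − 0.7) / (12.7 + 101×0.56) = 0.0212 mA.
I_C = β·I_B = 100×0.0212 = 2.12 mA, and I_E = (β+1)I_B = 2.14 mA.
V_CE = V_CC − I_C·R_C − I_E·R_E = 14 − 2.12×1 − 2.14×0.56 = 10.7 V.
V_CE = 10.7 V > 0.2 V confirms active-region operation.

V_CE ≈ 11 V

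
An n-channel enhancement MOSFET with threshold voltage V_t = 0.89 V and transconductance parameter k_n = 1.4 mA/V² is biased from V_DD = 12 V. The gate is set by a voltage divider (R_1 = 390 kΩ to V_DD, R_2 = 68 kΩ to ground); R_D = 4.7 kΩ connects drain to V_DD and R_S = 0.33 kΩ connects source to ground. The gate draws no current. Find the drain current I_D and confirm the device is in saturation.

V_G = V_DD·R_2/(R_1+R_2) = 12×68/458 = 1.78 V.
Assume saturation: I_D = (k_n/2)(V_GS − V_t)² with V_GS = V_G − I_D·R_S = 1.78 − 0.33·I_D.
Substituting gives 0.0762·I_D² − 1.41·I_D + 0.557 = 0, with roots I_D = 0.403 or 18.1 mA.
The root I_D = 18.1 mA gives V_GS = -4.2 V ≤ V_t, so take I_D = 0.403 mA.
Then V_GS = 1.65 V and V_DS = V_DD − I_D(R_D+R_S) = 12 − 0.403×5.03 = 9.97 V.
Saturation requires V_DS ≥ V_GS − V_t = 0.759 V; 9.97 ≥ 0.759 ✓.

I_D ≈ 0.4 mA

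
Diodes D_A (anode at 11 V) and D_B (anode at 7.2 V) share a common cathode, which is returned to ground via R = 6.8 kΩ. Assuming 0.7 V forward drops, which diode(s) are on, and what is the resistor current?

Assume both conduct. Then node N would need to be at both 11−0.7 = 10.3 V and 7.2−0.7 = 6.5 V, which is impossible.
Assume only D_A conducts: V_N = 11 − 0.7 = 10.3 V, so I_R = 10.3/6.8 = 1.51 mA.
Check D_B: its anode-to-cathode voltage is 7.2 − 10.3 = -3.1 V < 0.7 V, so it is off. The assumption is consistent.

Only D_A conducts; I_R ≈ 1.5 mA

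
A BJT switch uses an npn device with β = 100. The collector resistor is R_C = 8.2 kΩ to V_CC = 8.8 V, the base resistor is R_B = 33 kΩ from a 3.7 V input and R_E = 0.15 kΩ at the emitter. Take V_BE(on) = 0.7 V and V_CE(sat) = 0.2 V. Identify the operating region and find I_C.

Assume active: I_B = (3.7 − 0.7)/(33 + 101×0.15) = 0.0623 mA, I_C = β·I_B = 6.23 mA.
Then V_CE = 8.8 − 6.23×8.2 − 6.29×0.15 = -43.2 V < 0.2 V — the active assumption fails.
Re-solve with V_CE = 0.2 V. KCL at the emitter: V_E/R_E = (V_BB−0.7−V_E)/R_B + (V_CC−0.2−V_E)/R_C, giving V_E = 0.167 V.
I_C = (V_CC − 0.2 − V_E)/R_C = (8.6 − 0.167)/8.2 = 1.03 mA.
Check: I_B = (3 − 0.167)/33 = 0.0858 mA, and β·I_B = 8.58 mA > I_C, confirming saturation.

saturation; I_C ≈ 1 mA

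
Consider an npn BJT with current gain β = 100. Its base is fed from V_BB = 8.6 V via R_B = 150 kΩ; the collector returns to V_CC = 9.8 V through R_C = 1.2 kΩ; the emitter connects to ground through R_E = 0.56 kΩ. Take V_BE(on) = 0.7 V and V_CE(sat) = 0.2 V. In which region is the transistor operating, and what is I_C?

Assume active. Base-emitter loop: I_B = (V_BB − V_BE)/(R_B + (β+1)R_E) = (8.6 − 0.7)/(150 + 101×0.56) = 0.0382 mA.
I_C = β·I_B = 100×0.0382 = 3.82 mA.
V_CE = V_CC − I_C·R_C − I_E·R_E = 9.8 − 3.82×1.2 − 3.86×0.56 = 3.05 V > V_CE(sat), so the active-region assumption holds.

active; I_C ≈ 3.8 mA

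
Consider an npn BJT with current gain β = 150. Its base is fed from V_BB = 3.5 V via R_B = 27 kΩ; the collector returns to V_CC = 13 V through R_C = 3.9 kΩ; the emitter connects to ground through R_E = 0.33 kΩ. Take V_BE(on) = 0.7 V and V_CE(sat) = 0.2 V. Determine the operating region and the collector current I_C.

saturation; I_C ≈ 3 mA

Assume active: I_B = (3.5 − 0.7)/(27 + 151×0.33) = 0.0364 mA, I_C = β·I_B = 5.47 mA.
Then V_CE = 13 − 5.47×3.9 − 5.5×0.33 = -10.1 V < 0.2 V — the active assumption fails.
Re-solve with V_CE = 0.2 V. KCL at the emitter: V_E/R_E = (V_BB−0.7−V_E)/R_B + (V_CC−0.2−V_E)/R_C, giving V_E = 1.02 V.
I_C = (V_CC − 0.2 − V_E)/R_C = (12.8 − 1.02)/3.9 = 3.02 mA.
Check: I_B = (2.8 − 1.02)/27 = 0.066 mA, and β·I_B = 9.9 mA > I_C, confirming saturation.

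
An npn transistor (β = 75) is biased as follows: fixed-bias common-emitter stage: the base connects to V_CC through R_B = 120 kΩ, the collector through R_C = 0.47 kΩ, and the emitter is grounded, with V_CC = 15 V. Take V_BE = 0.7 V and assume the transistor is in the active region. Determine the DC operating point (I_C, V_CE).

Base loop: V_CC = I_B·R_B + V_BE, so I_B = (15 − 0.7)/120 kΩ = 0.119 mA.
In the active region I_C = β·I_B = 75 × 0.119 = 8.94 mA.
Collector loop: V_CE = V_CC − I_C·R_C = 15 − 8.94×0.47 = 10.8 V.
Since V_CE = 10.8 V > V_CE(sat) ≈ 0.2 V, the transistor is in the active region as assumed.

I_C ≈ 8.9 mA, V_CE ≈ 11 V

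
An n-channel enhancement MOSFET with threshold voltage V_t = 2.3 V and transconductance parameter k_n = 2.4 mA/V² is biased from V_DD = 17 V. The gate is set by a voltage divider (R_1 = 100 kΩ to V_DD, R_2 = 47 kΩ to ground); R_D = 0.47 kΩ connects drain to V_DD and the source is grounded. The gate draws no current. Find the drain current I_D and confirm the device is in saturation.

V_G = V_DD·R_2/(R_1+R_2) = 17×47/147 = 5.44 V. With the source grounded, V_GS = V_G = 5.44 V.
Assume saturation: I_D = (k_n/2)(V_GS − V_t)² = (2.4/2)×(5.44 − 2.3)² = 1.2×3.14² = 11.8 mA.
V_DS = V_DD − I_D·R_D = 17 − 11.8×0.47 = 11.5 V.
Saturation requires V_DS ≥ V_GS − V_t = 3.14 V; 11.5 ≥ 3.14 ✓.

I_D ≈ 12 mA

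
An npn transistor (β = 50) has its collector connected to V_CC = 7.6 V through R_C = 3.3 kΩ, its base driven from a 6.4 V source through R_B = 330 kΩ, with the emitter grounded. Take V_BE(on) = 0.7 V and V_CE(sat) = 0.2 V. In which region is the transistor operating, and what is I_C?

active; I_C ≈ 0.86 mA

Assume active. Base-emitter loop: I_B = (V_BB − V_BE)/R_B = (6.4 − 0.7)/330 = 0.0173 mA.
I_C = β·I_B = 50×0.0173 = 0.864 mA.
V_CE = V_CC − I_C·R_C = 7.6 − 0.864×3.3 = 4.75 V > V_CE(sat), so the active-region assumption holds.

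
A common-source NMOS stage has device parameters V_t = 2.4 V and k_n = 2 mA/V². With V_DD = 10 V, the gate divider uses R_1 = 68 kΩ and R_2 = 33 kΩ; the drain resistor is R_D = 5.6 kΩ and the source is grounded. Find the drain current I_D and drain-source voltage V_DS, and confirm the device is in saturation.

V_G = V_DD·R_2/(R_1+R_2) = 10×33/101 = 3.27 V. With the source grounded, V_GS = V_G = 3.27 V.
Assume saturation: I_D = (k_n/2)(V_GS − V_t)² = (2/2)×(3.27 − 2.4)² = 1×0.867² = 0.752 mA.
V_DS = V_DD − I_D·R_D = 10 − 0.752×5.6 = 5.79 V.
Saturation requires V_DS ≥ V_GS − V_t = 0.867 V; 5.79 ≥ 0.867 ✓.

I_D ≈ 0.75 mA, V_DS ≈ 5.8 V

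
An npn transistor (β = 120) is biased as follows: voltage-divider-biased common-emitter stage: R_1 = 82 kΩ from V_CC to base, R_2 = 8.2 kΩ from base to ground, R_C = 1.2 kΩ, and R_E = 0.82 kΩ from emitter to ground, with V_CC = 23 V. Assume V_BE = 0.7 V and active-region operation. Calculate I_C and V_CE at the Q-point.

Thevenize the base divider: V_Th = V_CC·R_2/(R_1+R_2) = 23×8.2/90.2 = 2.09 V, R_Th = R_1‖R_2 = 7.45 kΩ.
Base-emitter loop: V_Th = I_B·R_Th + V_BE + (β+1)I_B·R_E, so I_B = (2.09 − 0.7) / (7.45 + 121×0.82) = 0.013 mA.
I_C = β·I_B = 120×0.013 = 1.56 mA, and I_E = (β+1)I_B = 1.58 mA.
V_CE = V_CC − I_C·R_C − I_E·R_E = 23 − 1.56×1.2 − 1.58×0.82 = 19.8 V.
V_CE = 19.8 V > 0.2 V confirms active-region operation.

I_C ≈ 1.6 mA, V_CE ≈ 20 V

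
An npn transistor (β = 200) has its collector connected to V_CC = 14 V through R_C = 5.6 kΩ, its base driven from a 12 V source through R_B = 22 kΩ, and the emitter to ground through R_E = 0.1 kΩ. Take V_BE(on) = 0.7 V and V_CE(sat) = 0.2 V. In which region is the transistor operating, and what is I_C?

saturation; I_C ≈ 2.4 mA

Assume active: I_B = (12 − 0.7)/(22 + 201×0.1) = 0.268 mA, I_C = β·I_B = 53.7 mA.
Then V_CE = 14 − 53.7×5.6 − 54×0.1 = -292 V < 0.2 V — the active assumption fails.
Re-solve with V_CE = 0.2 V. KCL at the emitter: V_E/R_E = (V_BB−0.7−V_E)/R_B + (V_CC−0.2−V_E)/R_C, giving V_E = 0.291 V.
I_C = (V_CC − 0.2 − V_E)/R_C = (13.8 − 0.291)/5.6 = 2.41 mA.
Check: I_B = (11.3 − 0.291)/22 = 0.5 mA, and β·I_B = 100 mA > I_C, confirming saturation.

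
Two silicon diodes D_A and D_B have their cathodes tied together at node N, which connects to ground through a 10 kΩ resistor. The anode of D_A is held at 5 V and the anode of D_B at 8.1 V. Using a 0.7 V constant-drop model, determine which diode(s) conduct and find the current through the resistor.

Only D_B conducts; I_R ≈ 0.74 mA

Assume both conduct. Then node N would need to be at both 5−0.7 = 4.3 V and 8.1−0.7 = 7.4 V, which is impossible.
Assume only D_B conducts: V_N = 8.1 − 0.7 = 7.4 V, so I_R = 7.4/10 = 0.74 mA.
Check D_A: its anode-to-cathode voltage is 5 − 7.4 = -2.4 V < 0.7 V, so it is off. The assumption is consistent.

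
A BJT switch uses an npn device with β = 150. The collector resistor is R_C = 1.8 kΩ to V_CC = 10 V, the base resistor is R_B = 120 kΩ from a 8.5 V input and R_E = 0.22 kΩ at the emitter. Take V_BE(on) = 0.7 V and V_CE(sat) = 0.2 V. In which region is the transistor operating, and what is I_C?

Assume active: I_B = (8.5 − 0.7)/(120 + 151×0.22) = 0.0509 mA, I_C = β·I_B = 7.64 mA.
Then V_CE = 10 − 7.64×1.8 − 7.69×0.22 = -5.44 V < 0.2 V — the active assumption fails.
Re-solve with V_CE = 0.2 V. KCL at the emitter: V_E/R_E = (V_BB−0.7−V_E)/R_B + (V_CC−0.2−V_E)/R_C, giving V_E = 1.08 V.
I_C = (V_CC − 0.2 − V_E)/R_C = (9.8 − 1.08)/1.8 = 4.85 mA.
Check: I_B = (7.8 − 1.08)/120 = 0.056 mA, and β·I_B = 8.4 mA > I_C, confirming saturation.

saturation; I_C ≈ 4.8 mA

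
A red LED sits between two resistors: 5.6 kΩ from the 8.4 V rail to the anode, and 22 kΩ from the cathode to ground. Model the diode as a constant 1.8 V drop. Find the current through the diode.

The two resistors are in series with the diode, so KVL gives 8.4 = I·5.6 + 1.8 + I·22.
I = (8.4 − 1.8) / (5.6 + 22) kΩ = 6.6 / 27.6 = 0.239 mA.

I ≈ 0.24 mA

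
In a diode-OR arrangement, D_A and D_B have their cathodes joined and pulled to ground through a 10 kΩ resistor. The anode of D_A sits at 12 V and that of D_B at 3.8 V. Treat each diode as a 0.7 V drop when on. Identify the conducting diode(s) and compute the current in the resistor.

Assume both conduct. Then node N would need to be at both 12−0.7 = 11.3 V and 3.8−0.7 = 3.1 V, which is impossible.
Assume only D_A conducts: V_N = 12 − 0.7 = 11.3 V, so I_R = 11.3/10 = 1.13 mA.
Check D_B: its anode-to-cathode voltage is 3.8 − 11.3 = -7.5 V < 0.7 V, so it is off. The assumption is consistent.

Only D_A conducts; I_R ≈ 1.1 mA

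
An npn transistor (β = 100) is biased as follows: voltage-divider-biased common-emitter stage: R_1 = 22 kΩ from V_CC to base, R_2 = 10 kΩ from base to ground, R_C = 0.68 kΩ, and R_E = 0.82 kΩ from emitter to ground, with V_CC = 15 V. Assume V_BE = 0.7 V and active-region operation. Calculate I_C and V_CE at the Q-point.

Thevenize the base divider: V_Th = V_CC·R_2/(R_1+R_2) = 15×10/32 = 4.69 V, R_Th = R_1‖R_2 = 6.88 kΩ.
Base-emitter loop: V_Th = I_B·R_Th + V_BE + (β+1)I_B·R_E, so I_B = (4.69 − 0.7) / (6.88 + 101×0.82) = 0.0445 mA.
I_C = β·I_B = 100×0.0445 = 4.45 mA, and I_E = (β+1)I_B = 4.49 mA.
V_CE = V_CC − I_C·R_C − I_E·R_E = 15 − 4.45×0.68 − 4.49×0.82 = 8.3 V.
V_CE = 8.3 V > 0.2 V confirms active-region operation.

I_C ≈ 4.4 mA, V_CE ≈ 8.3 V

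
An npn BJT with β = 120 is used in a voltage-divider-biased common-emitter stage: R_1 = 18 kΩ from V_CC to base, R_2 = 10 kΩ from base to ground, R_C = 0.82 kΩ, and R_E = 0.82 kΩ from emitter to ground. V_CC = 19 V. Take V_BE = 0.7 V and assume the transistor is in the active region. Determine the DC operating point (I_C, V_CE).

Thevenize the base divider: V_Th = V_CC·R_2/(R_1+R_2) = 19×10/28 = 6.79 V, R_Th = R_1‖R_2 = 6.43 kΩ.
Base-emitter loop: V_Th = I_B·R_Th + V_BE + (β+1)I_B·R_E, so I_B = (6.79 − 0.7) / (6.43 + 121×0.82) = 0.0576 mA.
I_C = β·I_B = 120×0.0576 = 6.91 mA, and I_E = (β+1)I_B = 6.97 mA.
V_CE = V_CC − I_C·R_C − I_E·R_E = 19 − 6.91×0.82 − 6.97×0.82 = 7.62 V.
V_CE = 7.62 V > 0.2 V confirms active-region operation.

I_C ≈ 6.9 mA, V_CE ≈ 7.6 V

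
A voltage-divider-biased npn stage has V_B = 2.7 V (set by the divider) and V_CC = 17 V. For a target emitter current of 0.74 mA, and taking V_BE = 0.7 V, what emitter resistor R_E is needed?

V_E = V_B − V_BE = 2.7 − 0.7 = 2 V.
R_E = V_E / I_E = 2 / 0.74 = 2.7 kΩ.

R_E ≈ 2.7 kΩ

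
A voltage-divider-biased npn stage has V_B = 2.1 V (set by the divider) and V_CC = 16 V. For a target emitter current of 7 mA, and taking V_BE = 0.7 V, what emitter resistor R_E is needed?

V_E = V_B − V_BE = 2.1 − 0.7 = 1.4 V.
R_E = V_E / I_E = 1.4 / 7 = 0.2 kΩ.

R_E ≈ 0.2 kΩ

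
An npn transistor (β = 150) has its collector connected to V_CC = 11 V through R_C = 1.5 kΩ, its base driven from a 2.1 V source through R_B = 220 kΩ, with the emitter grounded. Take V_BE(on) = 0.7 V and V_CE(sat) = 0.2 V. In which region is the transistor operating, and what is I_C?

Assume active. Base-emitter loop: I_B = (V_BB − V_BE)/R_B = (2.1 − 0.7)/220 = 0.00636 mA.
I_C = β·I_B = 150×0.00636 = 0.955 mA.
V_CE = V_CC − I_C·R_C = 11 − 0.955×1.5 = 9.57 V > V_CE(sat), so the active-region assumption holds.

active; I_C ≈ 0.95 mA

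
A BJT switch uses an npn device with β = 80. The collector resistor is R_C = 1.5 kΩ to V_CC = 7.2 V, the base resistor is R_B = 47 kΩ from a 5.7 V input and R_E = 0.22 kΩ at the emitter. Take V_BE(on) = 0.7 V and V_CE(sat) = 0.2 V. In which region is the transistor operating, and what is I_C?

Assume active: I_B = (5.7 − 0.7)/(47 + 81×0.22) = 0.0771 mA, I_C = β·I_B = 6.17 mA.
Then V_CE = 7.2 − 6.17×1.5 − 6.25×0.22 = -3.43 V < 0.2 V — the active assumption fails.
Re-solve with V_CE = 0.2 V. KCL at the emitter: V_E/R_E = (V_BB−0.7−V_E)/R_B + (V_CC−0.2−V_E)/R_C, giving V_E = 0.912 V.
I_C = (V_CC − 0.2 − V_E)/R_C = (7 − 0.912)/1.5 = 4.06 mA.
Check: I_B = (5 − 0.912)/47 = 0.087 mA, and β·I_B = 6.96 mA > I_C, confirming saturation.

saturation; I_C ≈ 4.1 mA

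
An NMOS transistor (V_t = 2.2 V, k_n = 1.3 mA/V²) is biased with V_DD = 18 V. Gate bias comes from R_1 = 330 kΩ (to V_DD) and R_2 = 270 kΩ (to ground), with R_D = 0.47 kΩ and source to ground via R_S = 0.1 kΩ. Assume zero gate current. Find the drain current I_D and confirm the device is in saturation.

V_G = V_DD·R_2/(R_1+R_2) = 18×270/600 = 8.1 V.
Assume saturation: I_D = (k_n/2)(V_GS − V_t)² with V_GS = V_G − I_D·R_S = 8.1 − 0.1·I_D.
Substituting gives 0.0065·I_D² − 1.77·I_D + 22.6 = 0, with roots I_D = 13.5 or 258 mA.
The root I_D = 258 mA gives V_GS = -17.7 V ≤ V_t, so take I_D = 13.5 mA.
Then V_GS = 6.75 V and V_DS = V_DD − I_D(R_D+R_S) = 18 − 13.5×0.57 = 10.3 V.
Saturation requires V_DS ≥ V_GS − V_t = 4.55 V; 10.3 ≥ 4.55 ✓.

I_D ≈ 13 mA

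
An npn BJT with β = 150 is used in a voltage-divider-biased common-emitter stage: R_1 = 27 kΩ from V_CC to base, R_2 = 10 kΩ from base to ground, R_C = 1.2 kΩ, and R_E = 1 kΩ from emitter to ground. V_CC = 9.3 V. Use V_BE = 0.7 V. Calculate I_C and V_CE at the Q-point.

I_C ≈ 1.7 mA, V_CE ≈ 5.5 V

Thevenize the base divider: V_Th = V_CC·R_2/(R_1+R_2) = 9.3×10/37 = 2.51 V, R_Th = R_1‖R_2 = 7.3 kΩ.
Base-emitter loop: V_Th = I_B·R_Th + V_BE + (β+1)I_B·R_E, so I_B = (2.51 − 0.7) / (7.3 + 151×1) = 0.0115 mA.
I_C = β·I_B = 150×0.0115 = 1.72 mA, and I_E = (β+1)I_B = 1.73 mA.
V_CE = V_CC − I_C·R_C − I_E·R_E = 9.3 − 1.72×1.2 − 1.73×1 = 5.51 V.
V_CE = 5.51 V > 0.2 V confirms active-region operation.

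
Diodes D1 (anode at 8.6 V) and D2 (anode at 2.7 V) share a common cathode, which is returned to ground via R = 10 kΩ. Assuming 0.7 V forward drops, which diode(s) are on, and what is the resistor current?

Assume both conduct. Then node N would need to be at both 8.6−0.7 = 7.9 V and 2.7−0.7 = 2 V, which is impossible.
Assume only D1 conducts: V_N = 8.6 − 0.7 = 7.9 V, so I_R = 7.9/10 = 0.79 mA.
Check D2: its anode-to-cathode voltage is 2.7 − 7.9 = -5.2 V < 0.7 V, so it is off. The assumption is consistent.

Only D1 conducts; I_R ≈ 0.79 mA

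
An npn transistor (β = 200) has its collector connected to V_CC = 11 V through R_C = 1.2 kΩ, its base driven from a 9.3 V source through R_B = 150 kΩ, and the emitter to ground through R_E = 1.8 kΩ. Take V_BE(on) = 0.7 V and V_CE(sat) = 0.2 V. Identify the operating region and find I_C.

active; I_C ≈ 3.4 mA

Assume active. Base-emitter loop: I_B = (V_BB − V_BE)/(R_B + (β+1)R_E) = (9.3 − 0.7)/(150 + 201×1.8) = 0.0168 mA.
I_C = β·I_B = 200×0.0168 = 3.36 mA.
V_CE = V_CC − I_C·R_C − I_E·R_E = 11 − 3.36×1.2 − 3.38×1.8 = 0.888 V > V_CE(sat), so the active-region assumption holds.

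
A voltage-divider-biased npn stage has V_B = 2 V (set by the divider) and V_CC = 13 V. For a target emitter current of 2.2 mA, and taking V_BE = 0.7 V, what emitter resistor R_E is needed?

V_E = V_B − V_BE = 2 − 0.7 = 1.3 V.
R_E = V_E / I_E = 1.3 / 2.2 = 0.591 kΩ.

R_E ≈ 0.59 kΩ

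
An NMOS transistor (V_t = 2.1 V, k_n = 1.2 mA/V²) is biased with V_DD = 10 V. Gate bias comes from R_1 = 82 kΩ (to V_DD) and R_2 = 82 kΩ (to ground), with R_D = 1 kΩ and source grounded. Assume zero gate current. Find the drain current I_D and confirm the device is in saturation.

I_D ≈ 5 mA

V_G = V_DD·R_2/(R_1+R_2) = 10×82/164 = 5 V. With the source grounded, V_GS = V_G = 5 V.
Assume saturation: I_D = (k_n/2)(V_GS − V_t)² = (1.2/2)×(5 − 2.1)² = 0.6×2.9² = 5.05 mA.
V_DS = V_DD − I_D·R_D = 10 − 5.05×1 = 4.95 V.
Saturation requires V_DS ≥ V_GS − V_t = 2.9 V; 4.95 ≥ 2.9 ✓.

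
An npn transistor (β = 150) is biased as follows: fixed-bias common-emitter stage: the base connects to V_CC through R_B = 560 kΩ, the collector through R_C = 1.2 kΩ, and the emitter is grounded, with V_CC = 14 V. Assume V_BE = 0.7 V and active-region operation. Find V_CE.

V_CE ≈ 9.7 V

Base loop: V_CC = I_B·R_B + V_BE, so I_B = (14 − 0.7)/560 kΩ = 0.0238 mA.
In the active region I_C = β·I_B = 150 × 0.0238 = 3.56 mA.
Collector loop: V_CE = V_CC − I_C·R_C = 14 − 3.56×1.2 = 9.73 V.
Since V_CE = 9.73 V > V_CE(sat) ≈ 0.2 V, the transistor is in the active region as assumed.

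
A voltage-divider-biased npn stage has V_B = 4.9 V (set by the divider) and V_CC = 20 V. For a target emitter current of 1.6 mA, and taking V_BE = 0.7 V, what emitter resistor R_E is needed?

R_E ≈ 2.6 kΩ

V_E = V_B − V_BE = 4.9 − 0.7 = 4.2 V.
R_E = V_E / I_E = 4.2 / 1.6 = 2.62 kΩ.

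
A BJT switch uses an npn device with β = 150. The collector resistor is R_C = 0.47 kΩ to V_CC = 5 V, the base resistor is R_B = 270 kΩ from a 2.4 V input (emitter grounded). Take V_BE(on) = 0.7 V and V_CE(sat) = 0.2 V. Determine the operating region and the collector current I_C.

active; I_C ≈ 0.94 mA

Assume active. Base-emitter loop: I_B = (V_BB − V_BE)/R_B = (2.4 − 0.7)/270 = 0.0063 mA.
I_C = β·I_B = 150×0.0063 = 0.944 mA.
V_CE = V_CC − I_C·R_C = 5 − 0.944×0.47 = 4.56 V > V_CE(sat), so the active-region assumption holds.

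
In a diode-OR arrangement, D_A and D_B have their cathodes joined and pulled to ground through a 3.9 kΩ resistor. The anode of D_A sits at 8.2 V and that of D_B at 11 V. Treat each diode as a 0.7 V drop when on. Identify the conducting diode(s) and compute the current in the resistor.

Only D_B conducts; I_R ≈ 2.6 mA

Assume both conduct. Then node N would need to be at both 8.2−0.7 = 7.5 V and 11−0.7 = 10.3 V, which is impossible.
Assume only D_B conducts: V_N = 11 − 0.7 = 10.3 V, so I_R = 10.3/3.9 = 2.64 mA.
Check D_A: its anode-to-cathode voltage is 8.2 − 10.3 = -2.1 V < 0.7 V, so it is off. The assumption is consistent.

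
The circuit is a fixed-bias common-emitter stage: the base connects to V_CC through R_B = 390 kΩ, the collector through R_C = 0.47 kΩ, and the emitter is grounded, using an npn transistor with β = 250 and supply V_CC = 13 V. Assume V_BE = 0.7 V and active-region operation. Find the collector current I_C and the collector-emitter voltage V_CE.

I_C ≈ 7.9 mA, V_CE ≈ 9.3 V

Base loop: V_CC = I_B·R_B + V_BE, so I_B = (13 − 0.7)/390 kΩ = 0.0315 mA.
In the active region I_C = β·I_B = 250 × 0.0315 = 7.88 mA.
Collector loop: V_CE = V_CC − I_C·R_C = 13 − 7.88×0.47 = 9.29 V.
Since V_CE = 9.29 V > V_CE(sat) ≈ 0.2 V, the transistor is in the active region as assumed.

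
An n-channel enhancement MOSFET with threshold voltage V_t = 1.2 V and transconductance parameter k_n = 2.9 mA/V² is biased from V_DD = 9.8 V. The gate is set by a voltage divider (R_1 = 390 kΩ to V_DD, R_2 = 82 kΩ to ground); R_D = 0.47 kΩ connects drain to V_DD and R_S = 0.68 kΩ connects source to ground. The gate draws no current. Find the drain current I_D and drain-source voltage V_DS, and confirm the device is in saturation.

V_G = V_DD·R_2/(R_1+R_2) = 9.8×82/472 = 1.7 V.
Assume saturation: I_D = (k_n/2)(V_GS − V_t)² with V_GS = V_G − I_D·R_S = 1.7 − 0.68·I_D.
Substituting gives 0.67·I_D² − 1.99·I_D + 0.366 = 0, with roots I_D = 0.197 or 2.77 mA.
The root I_D = 2.77 mA gives V_GS = -0.183 V ≤ V_t, so take I_D = 0.197 mA.
Then V_GS = 1.57 V and V_DS = V_DD − I_D(R_D+R_S) = 9.8 − 0.197×1.15 = 9.57 V.
Saturation requires V_DS ≥ V_GS − V_t = 0.369 V; 9.57 ≥ 0.369 ✓.

I_D ≈ 0.2 mA, V_DS ≈ 9.6 V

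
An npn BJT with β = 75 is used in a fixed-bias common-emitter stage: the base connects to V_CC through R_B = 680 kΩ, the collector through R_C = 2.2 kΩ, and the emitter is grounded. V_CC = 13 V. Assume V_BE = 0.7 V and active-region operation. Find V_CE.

Base loop: V_CC = I_B·R_B + V_BE, so I_B = (13 − 0.7)/680 kΩ = 0.0181 mA.
In the active region I_C = β·I_B = 75 × 0.0181 = 1.36 mA.
Collector loop: V_CE = V_CC − I_C·R_C = 13 − 1.36×2.2 = 10 V.
Since V_CE = 10 V > V_CE(sat) ≈ 0.2 V, the transistor is in the active region as assumed.

V_CE ≈ 10 V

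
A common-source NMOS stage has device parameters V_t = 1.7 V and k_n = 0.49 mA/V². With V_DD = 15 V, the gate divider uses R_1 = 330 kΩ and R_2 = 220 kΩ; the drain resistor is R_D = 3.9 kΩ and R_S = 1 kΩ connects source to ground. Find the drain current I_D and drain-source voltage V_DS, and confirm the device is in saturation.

V_G = V_DD·R_2/(R_1+R_2) = 15×220/550 = 6 V.
Assume saturation: I_D = (k_n/2)(V_GS − V_t)² with V_GS = V_G − I_D·R_S = 6 − 1·I_D.
Substituting gives 0.245·I_D² − 3.11·I_D + 4.53 = 0, with roots I_D = 1.68 or 11 mA.
The root I_D = 11 mA gives V_GS = -5 V ≤ V_t, so take I_D = 1.68 mA.
Then V_GS = 4.32 V and V_DS = V_DD − I_D(R_D+R_S) = 15 − 1.68×4.9 = 6.76 V.
Saturation requires V_DS ≥ V_GS − V_t = 2.62 V; 6.76 ≥ 2.62 ✓.

I_D ≈ 1.7 mA, V_DS ≈ 6.8 V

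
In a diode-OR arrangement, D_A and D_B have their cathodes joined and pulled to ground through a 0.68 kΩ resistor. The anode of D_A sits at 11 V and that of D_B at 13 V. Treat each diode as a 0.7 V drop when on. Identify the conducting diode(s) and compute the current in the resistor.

Assume both conduct. Then node N would need to be at both 11−0.7 = 10.3 V and 13−0.7 = 12.3 V, which is impossible.
Assume only D_B conducts: V_N = 13 − 0.7 = 12.3 V, so I_R = 12.3/0.68 = 18.1 mA.
Check D_A: its anode-to-cathode voltage is 11 − 12.3 = -1.3 V < 0.7 V, so it is off. The assumption is consistent.

Only D_B conducts; I_R ≈ 18 mA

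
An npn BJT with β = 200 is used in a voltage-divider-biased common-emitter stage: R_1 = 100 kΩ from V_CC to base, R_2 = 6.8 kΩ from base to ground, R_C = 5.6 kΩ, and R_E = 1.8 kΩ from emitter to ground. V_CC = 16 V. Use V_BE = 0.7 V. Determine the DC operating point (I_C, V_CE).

I_C ≈ 0.17 mA, V_CE ≈ 15 V

Thevenize the base divider: V_Th = V_CC·R_2/(R_1+R_2) = 16×6.8/107 = 1.02 V, R_Th = R_1‖R_2 = 6.37 kΩ.
Base-emitter loop: V_Th = I_B·R_Th + V_BE + (β+1)I_B·R_E, so I_B = (1.02 − 0.7) / (6.37 + 201×1.8) = 0.000866 mA.
I_C = β·I_B = 200×0.000866 = 0.173 mA, and I_E = (β+1)I_B = 0.174 mA.
V_CE = V_CC − I_C·R_C − I_E·R_E = 16 − 0.173×5.6 − 0.174×1.8 = 14.7 V.
V_CE = 14.7 V > 0.2 V confirms active-region operation.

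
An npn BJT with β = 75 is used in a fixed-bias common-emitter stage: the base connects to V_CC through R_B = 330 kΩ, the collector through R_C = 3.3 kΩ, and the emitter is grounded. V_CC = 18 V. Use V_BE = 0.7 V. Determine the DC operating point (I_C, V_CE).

Base loop: V_CC = I_B·R_B + V_BE, so I_B = (18 − 0.7)/330 kΩ = 0.0524 mA.
In the active region I_C = β·I_B = 75 × 0.0524 = 3.93 mA.
Collector loop: V_CE = V_CC − I_C·R_C = 18 − 3.93×3.3 = 5.03 V.
Since V_CE = 5.03 V > V_CE(sat) ≈ 0.2 V, the transistor is in the active region as assumed.

I_C ≈ 3.9 mA, V_CE ≈ 5 V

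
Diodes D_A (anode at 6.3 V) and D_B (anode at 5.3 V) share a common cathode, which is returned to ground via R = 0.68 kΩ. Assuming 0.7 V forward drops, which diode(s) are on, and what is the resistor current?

Assume both conduct. Then node N would need to be at both 6.3−0.7 = 5.6 V and 5.3−0.7 = 4.6 V, which is impossible.
Assume only D_A conducts: V_N = 6.3 − 0.7 = 5.6 V, so I_R = 5.6/0.68 = 8.24 mA.
Check D_B: its anode-to-cathode voltage is 5.3 − 5.6 = -0.3 V < 0.7 V, so it is off. The assumption is consistent.

Only D_A conducts; I_R ≈ 8.2 mA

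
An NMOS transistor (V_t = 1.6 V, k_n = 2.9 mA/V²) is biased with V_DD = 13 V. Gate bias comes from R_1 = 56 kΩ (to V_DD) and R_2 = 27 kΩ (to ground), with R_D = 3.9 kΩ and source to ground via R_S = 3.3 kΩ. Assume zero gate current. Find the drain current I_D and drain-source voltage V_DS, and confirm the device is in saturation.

I_D ≈ 0.6 mA, V_DS ≈ 8.7 V

V_G = V_DD·R_2/(R_1+R_2) = 13×27/83 = 4.23 V.
Assume saturation: I_D = (k_n/2)(V_GS − V_t)² with V_GS = V_G − I_D·R_S = 4.23 − 3.3·I_D.
Substituting gives 15.8·I_D² − 26.2·I_D + 10 = 0, with roots I_D = 0.601 or 1.06 mA.
The root I_D = 1.06 mA gives V_GS = 0.747 V ≤ V_t, so take I_D = 0.601 mA.
Then V_GS = 2.24 V and V_DS = V_DD − I_D(R_D+R_S) = 13 − 0.601×7.2 = 8.67 V.
Saturation requires V_DS ≥ V_GS − V_t = 0.644 V; 8.67 ≥ 0.644 ✓.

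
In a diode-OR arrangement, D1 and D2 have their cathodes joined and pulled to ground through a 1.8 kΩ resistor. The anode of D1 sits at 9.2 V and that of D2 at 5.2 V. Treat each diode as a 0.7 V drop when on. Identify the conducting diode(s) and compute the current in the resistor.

Only D1 conducts; I_R ≈ 4.7 mA

Assume both conduct. Then node N would need to be at both 9.2−0.7 = 8.5 V and 5.2−0.7 = 4.5 V, which is impossible.
Assume only D1 conducts: V_N = 9.2 − 0.7 = 8.5 V, so I_R = 8.5/1.8 = 4.72 mA.
Check D2: its anode-to-cathode voltage is 5.2 − 8.5 = -3.3 V < 0.7 V, so it is off. The assumption is consistent.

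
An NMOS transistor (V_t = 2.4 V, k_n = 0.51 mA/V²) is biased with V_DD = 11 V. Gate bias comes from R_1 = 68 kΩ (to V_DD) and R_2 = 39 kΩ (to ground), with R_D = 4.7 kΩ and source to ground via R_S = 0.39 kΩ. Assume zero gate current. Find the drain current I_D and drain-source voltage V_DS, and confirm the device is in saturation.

I_D ≈ 0.51 mA, V_DS ≈ 8.4 V

V_G = V_DD·R_2/(R_1+R_2) = 11×39/107 = 4.01 V.
Assume saturation: I_D = (k_n/2)(V_GS − V_t)² with V_GS = V_G − I_D·R_S = 4.01 − 0.39·I_D.
Substituting gives 0.0388·I_D² − 1.32·I_D + 0.66 = 0, with roots I_D = 0.508 or 33.5 mA.
The root I_D = 33.5 mA gives V_GS = -9.07 V ≤ V_t, so take I_D = 0.508 mA.
Then V_GS = 3.81 V and V_DS = V_DD − I_D(R_D+R_S) = 11 − 0.508×5.09 = 8.41 V.
Saturation requires V_DS ≥ V_GS − V_t = 1.41 V; 8.41 ≥ 1.41 ✓.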